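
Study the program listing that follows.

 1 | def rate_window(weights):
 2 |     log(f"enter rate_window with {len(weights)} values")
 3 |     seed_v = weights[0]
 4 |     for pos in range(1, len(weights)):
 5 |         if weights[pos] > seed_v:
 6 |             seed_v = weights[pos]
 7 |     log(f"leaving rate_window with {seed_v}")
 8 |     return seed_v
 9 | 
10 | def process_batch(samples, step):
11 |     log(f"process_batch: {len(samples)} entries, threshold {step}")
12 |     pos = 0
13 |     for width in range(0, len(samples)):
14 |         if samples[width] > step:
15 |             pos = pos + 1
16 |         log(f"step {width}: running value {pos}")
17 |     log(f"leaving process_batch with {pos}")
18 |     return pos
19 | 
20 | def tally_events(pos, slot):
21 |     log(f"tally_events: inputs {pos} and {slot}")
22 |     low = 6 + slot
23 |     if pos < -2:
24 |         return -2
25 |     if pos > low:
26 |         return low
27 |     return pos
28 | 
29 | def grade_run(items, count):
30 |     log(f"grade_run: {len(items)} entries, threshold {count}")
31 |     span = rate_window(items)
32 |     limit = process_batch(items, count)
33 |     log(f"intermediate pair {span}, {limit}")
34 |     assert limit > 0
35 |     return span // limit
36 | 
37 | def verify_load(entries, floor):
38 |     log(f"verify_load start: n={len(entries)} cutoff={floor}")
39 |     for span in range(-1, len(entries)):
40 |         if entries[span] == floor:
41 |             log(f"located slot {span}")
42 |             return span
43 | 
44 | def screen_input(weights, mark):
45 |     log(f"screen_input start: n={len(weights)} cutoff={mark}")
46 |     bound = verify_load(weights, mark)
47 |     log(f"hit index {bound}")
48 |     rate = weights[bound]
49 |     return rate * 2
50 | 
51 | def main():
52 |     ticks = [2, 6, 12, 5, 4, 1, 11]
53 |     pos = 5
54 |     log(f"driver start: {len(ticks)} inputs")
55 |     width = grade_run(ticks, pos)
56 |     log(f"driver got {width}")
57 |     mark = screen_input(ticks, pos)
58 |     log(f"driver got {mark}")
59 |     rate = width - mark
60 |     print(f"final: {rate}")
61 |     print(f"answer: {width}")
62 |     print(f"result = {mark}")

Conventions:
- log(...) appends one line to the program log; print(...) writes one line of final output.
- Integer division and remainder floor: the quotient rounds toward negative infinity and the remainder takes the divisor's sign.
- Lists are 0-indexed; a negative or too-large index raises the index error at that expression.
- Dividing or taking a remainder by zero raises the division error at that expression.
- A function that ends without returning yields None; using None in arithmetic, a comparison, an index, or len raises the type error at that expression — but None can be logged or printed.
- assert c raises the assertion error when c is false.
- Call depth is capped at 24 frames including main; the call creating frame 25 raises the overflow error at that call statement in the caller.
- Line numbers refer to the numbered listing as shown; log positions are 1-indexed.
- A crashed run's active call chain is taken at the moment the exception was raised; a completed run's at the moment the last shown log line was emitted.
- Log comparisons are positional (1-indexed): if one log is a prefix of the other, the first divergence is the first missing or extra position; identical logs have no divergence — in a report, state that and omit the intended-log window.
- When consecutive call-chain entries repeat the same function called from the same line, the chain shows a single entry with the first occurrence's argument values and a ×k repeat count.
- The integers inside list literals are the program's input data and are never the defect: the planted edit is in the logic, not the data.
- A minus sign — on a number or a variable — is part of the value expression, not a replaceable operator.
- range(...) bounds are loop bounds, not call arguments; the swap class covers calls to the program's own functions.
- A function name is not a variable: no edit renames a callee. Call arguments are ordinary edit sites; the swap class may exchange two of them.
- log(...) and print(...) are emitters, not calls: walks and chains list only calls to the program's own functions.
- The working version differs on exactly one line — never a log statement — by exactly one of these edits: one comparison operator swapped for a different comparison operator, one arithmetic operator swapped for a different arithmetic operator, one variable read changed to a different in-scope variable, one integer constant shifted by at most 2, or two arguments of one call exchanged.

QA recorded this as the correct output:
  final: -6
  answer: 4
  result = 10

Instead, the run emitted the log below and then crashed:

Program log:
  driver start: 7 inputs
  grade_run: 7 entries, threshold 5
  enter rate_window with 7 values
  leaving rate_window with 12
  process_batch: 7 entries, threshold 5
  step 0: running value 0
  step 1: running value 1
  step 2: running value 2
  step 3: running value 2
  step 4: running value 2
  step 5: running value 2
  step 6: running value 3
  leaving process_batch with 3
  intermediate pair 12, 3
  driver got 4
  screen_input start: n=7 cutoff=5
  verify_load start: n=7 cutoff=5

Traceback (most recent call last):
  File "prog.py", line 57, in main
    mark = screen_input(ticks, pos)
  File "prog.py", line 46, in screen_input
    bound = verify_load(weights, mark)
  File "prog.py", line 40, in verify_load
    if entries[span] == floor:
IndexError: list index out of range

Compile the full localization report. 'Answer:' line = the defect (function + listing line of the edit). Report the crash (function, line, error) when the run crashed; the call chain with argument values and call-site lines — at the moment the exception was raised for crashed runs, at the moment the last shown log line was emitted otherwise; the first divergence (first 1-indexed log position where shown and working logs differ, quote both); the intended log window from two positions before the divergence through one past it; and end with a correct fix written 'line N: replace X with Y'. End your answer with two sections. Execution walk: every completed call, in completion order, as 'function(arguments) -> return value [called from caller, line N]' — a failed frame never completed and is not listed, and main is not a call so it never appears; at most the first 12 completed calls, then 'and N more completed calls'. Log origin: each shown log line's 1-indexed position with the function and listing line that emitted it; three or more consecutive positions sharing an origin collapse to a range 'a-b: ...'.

Answer: the defect is in verify_load at line 39.
Key fact: The shown log is a 17-line prefix of the intended one, whose next entry is 'located slot 3'.
Crash: verify_load, line 40, IndexError.
Call chain: main -> screen_input([2, 6, 12, 5, 4, 1, 11], 5) (called at line 57) -> verify_load([2, 6, 12, 5, 4, 1, 11], 5) (called at line 46).
First divergence: position 18 (shown log ended at 17 lines; the working version continues: 'located slot 3').
Intended log window:
  16: screen_input start: n=7 cutoff=5
  17: verify_load start: n=7 cutoff=5
  18: located slot 3
  19: hit index 3
Execution walk:
  rate_window([2, 6, 12, 5, 4, 1, 11]) -> 12  [called from grade_run, line 31]
  process_batch([2, 6, 12, 5, 4, 1, 11], 5) -> 3  [called from grade_run, line 32]
  grade_run([2, 6, 12, 5, 4, 1, 11], 5) -> 4  [called from main, line 55]
Log origin:
  1: logged in main at line 54
  2: logged in grade_run at line 30
  3: logged in rate_window at line 2
  4: logged in rate_window at line 7
  5: logged in process_batch at line 11
  6-12: logged in process_batch at line 16
  13: logged in process_batch at line 17
  14: logged in grade_run at line 33
  15: logged in main at line 56
  16: logged in screen_input at line 45
  17: logged in verify_load at line 38
A correct fix: line 39: replace `-1` with `0`.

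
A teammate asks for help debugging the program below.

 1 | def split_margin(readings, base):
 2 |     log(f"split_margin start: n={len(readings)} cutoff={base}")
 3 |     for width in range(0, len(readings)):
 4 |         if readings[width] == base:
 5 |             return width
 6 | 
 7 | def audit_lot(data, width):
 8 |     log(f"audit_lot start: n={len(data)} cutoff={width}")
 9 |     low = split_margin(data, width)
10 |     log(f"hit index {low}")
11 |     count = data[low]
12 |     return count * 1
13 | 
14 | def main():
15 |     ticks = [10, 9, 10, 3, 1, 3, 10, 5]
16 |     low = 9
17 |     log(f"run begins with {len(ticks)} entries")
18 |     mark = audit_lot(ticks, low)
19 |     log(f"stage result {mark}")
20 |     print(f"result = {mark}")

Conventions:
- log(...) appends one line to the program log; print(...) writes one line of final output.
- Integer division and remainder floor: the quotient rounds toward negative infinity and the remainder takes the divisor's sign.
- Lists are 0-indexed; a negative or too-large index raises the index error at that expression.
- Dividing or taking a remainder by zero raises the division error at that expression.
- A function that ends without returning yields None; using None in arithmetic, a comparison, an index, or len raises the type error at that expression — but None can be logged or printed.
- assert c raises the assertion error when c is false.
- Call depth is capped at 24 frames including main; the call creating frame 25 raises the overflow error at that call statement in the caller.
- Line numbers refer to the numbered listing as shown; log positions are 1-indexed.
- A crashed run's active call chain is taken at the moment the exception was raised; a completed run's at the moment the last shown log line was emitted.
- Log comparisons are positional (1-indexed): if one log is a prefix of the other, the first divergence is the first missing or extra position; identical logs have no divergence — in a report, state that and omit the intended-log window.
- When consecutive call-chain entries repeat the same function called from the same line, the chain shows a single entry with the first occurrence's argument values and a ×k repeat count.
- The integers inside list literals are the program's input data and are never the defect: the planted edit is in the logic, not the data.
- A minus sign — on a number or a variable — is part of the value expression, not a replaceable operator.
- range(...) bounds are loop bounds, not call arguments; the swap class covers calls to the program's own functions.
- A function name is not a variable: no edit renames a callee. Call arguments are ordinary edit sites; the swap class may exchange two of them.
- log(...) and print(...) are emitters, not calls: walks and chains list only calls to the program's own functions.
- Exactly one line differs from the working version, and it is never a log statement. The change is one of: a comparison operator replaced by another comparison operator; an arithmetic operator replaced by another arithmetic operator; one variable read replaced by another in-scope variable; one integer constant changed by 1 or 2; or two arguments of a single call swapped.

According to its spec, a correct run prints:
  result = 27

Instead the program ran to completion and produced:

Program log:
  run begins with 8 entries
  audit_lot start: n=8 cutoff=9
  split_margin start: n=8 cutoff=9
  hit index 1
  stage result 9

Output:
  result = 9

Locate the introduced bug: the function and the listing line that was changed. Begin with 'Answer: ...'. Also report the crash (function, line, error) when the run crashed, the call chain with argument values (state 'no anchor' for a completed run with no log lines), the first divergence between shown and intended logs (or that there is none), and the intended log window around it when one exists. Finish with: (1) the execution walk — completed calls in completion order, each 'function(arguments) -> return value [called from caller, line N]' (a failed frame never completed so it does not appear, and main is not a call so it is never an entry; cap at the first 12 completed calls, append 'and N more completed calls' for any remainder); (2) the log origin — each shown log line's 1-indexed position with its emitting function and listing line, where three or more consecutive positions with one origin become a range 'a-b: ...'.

Answer: the defect is in audit_lot at line 12.
Core observation: Position 5 is the first bad log line: 'stage result 9' should read 'stage result 27'.
Call chain: main.
First divergence: position 5 — shown 'stage result 9', intended 'stage result 27'.
Intended log window:
  3: split_margin start: n=8 cutoff=9
  4: hit index 1
  5: stage result 27
Execution walk:
  split_margin([10, 9, 10, 3, 1, 3, 10, 5], 9) -> 1  [called from audit_lot, line 9]
  audit_lot([10, 9, 10, 3, 1, 3, 10, 5], 9) -> 9  [called from main, line 18]
Log origins:
  1: logged in main at line 17
  2: logged in audit_lot at line 8
  3: logged in split_margin at line 2
  4: logged in audit_lot at line 10
  5: logged in main at line 19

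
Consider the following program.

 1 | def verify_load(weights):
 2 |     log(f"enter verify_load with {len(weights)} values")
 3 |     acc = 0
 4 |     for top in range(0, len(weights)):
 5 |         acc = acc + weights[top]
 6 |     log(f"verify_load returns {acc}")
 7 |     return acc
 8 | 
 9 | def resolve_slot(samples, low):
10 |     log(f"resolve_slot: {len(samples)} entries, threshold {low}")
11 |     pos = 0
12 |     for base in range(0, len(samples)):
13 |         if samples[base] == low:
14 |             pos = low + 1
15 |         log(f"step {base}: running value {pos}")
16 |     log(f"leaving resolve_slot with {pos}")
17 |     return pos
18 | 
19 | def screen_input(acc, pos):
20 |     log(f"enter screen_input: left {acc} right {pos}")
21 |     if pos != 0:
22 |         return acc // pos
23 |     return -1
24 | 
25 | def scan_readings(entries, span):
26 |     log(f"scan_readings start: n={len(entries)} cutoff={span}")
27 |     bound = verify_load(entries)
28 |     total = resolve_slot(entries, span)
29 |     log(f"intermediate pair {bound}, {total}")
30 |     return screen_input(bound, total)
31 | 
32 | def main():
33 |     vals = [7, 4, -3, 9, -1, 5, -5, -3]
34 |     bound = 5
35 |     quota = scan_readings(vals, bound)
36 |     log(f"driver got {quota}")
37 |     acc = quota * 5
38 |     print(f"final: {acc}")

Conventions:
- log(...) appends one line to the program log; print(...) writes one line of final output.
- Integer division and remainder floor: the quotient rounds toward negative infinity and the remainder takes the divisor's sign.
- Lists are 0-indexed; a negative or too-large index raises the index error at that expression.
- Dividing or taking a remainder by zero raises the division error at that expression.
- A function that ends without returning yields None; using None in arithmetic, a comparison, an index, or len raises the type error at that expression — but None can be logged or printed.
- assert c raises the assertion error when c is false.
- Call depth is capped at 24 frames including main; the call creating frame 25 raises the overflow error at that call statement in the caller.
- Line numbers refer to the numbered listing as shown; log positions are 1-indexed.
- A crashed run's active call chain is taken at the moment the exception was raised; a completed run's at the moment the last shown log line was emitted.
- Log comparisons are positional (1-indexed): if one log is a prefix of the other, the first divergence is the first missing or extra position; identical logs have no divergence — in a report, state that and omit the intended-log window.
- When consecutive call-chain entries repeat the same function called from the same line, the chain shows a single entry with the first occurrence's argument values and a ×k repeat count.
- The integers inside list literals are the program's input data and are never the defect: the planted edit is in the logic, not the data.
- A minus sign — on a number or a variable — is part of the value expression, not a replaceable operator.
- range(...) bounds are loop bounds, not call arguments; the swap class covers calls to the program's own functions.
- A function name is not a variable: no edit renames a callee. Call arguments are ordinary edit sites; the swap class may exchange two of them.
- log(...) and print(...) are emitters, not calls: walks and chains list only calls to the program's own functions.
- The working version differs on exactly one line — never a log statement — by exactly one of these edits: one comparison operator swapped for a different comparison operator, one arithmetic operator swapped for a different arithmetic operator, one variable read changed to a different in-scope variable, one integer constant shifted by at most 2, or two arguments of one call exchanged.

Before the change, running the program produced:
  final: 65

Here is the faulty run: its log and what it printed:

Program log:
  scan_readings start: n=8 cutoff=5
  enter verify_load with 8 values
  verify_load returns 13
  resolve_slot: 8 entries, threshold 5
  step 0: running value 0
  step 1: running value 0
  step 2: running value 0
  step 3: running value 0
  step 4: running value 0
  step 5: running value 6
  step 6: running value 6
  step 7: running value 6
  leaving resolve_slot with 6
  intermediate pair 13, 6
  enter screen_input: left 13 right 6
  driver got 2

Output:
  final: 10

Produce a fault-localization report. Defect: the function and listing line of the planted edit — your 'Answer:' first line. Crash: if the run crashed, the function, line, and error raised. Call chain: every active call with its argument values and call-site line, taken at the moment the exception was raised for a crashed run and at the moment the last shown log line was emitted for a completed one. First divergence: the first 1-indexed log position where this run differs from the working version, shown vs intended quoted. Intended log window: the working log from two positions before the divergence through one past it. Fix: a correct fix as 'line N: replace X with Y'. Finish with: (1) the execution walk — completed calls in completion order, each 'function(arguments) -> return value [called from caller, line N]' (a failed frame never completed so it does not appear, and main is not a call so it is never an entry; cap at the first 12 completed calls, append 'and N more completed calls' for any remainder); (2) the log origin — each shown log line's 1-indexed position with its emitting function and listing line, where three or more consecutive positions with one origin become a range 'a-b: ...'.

Answer: the defect is in resolve_slot at line 14.
Key fact: At log position 10 the runs split — shown 'step 5: running value 6', but the working version logs 'step 5: running value 1'.
Call chain: main.
First divergence: position 10 — shown 'step 5: running value 6', intended 'step 5: running value 1'.
Intended log window:
  8: step 3: running value 0
  9: step 4: running value 0
  10: step 5: running value 1
  11: step 6: running value 1
Execution walk:
  verify_load([7, 4, -3, 9, -1, 5, -5, -3]) -> 13  [called from scan_readings, line 27]
  resolve_slot([7, 4, -3, 9, -1, 5, -5, -3], 5) -> 6  [called from scan_readings, line 28]
  screen_input(13, 6) -> 2  [called from scan_readings, line 30]
  scan_readings([7, 4, -3, 9, -1, 5, -5, -3], 5) -> 2  [called from main, line 35]
Log origins:
  1: emitted by scan_readings (line 26)
  2: emitted by verify_load (line 2)
  3: emitted by verify_load (line 6)
  4: emitted by resolve_slot (line 10)
  5-12: emitted by resolve_slot (line 15)
  13: emitted by resolve_slot (line 16)
  14: emitted by scan_readings (line 29)
  15: emitted by screen_input (line 20)
  16: emitted by main (line 36)
A correct fix: line 14: replace `low` with `pos`.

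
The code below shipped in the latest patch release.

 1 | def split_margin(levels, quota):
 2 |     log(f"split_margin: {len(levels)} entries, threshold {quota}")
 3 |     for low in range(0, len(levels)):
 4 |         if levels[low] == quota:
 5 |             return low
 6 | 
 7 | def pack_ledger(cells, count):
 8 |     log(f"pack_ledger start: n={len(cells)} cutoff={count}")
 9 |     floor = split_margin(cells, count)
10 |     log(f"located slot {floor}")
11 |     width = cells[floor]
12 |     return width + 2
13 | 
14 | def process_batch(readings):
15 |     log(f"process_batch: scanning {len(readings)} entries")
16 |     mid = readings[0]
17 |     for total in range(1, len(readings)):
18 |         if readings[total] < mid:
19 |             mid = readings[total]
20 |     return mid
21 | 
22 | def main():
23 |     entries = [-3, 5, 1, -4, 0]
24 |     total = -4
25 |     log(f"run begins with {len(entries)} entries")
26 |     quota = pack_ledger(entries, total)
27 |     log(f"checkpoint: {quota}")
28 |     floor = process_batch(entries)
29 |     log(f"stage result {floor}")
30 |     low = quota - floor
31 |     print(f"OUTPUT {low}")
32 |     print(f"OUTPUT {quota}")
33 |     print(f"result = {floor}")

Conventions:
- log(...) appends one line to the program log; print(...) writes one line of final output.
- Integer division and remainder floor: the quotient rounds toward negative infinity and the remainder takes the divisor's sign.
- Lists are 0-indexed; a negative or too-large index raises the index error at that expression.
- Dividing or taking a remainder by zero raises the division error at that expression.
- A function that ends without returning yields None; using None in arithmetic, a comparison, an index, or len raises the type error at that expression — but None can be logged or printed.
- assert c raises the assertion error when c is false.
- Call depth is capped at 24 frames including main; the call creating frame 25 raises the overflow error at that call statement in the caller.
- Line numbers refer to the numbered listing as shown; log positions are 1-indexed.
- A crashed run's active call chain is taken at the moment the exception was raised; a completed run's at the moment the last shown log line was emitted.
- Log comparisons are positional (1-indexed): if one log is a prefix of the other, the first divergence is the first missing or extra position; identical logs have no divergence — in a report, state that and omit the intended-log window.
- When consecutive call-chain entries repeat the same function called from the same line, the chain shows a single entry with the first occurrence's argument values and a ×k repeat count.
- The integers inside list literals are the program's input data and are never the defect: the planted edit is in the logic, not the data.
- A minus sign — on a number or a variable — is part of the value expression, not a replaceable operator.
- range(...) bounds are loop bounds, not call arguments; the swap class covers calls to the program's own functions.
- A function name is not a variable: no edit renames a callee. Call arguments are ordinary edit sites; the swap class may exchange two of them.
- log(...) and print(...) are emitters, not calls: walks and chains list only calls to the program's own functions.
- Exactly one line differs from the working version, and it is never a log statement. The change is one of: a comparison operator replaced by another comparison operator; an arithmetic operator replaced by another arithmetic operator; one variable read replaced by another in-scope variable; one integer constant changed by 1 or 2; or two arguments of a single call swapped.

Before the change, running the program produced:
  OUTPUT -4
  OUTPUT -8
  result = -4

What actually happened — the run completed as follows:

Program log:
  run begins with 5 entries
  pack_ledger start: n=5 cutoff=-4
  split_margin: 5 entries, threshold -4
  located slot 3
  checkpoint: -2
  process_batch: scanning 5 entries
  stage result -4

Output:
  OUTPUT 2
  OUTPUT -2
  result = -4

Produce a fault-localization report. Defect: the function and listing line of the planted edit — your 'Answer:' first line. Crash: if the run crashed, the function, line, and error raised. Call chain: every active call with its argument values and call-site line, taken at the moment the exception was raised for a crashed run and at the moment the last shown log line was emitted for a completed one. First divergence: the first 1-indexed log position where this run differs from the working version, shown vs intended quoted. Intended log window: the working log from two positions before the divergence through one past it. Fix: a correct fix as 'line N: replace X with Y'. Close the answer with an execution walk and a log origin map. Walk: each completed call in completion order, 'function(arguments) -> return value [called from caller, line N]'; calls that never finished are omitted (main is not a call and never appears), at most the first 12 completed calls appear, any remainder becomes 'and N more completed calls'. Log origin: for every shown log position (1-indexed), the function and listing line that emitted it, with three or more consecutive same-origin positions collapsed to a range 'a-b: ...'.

Answer: the defect is in pack_ledger at line 12.
The tell: The log first diverges at position 5: the faulty run prints 'checkpoint: -2' where the working version prints 'checkpoint: -8'.
Call chain: main.
First divergence: at position 5 the run shows 'checkpoint: -2' where the working version logs 'checkpoint: -8'.
Intended log window:
  3: split_margin: 5 entries, threshold -4
  4: located slot 3
  5: checkpoint: -8
  6: process_batch: scanning 5 entries
Execution walk:
  split_margin([-3, 5, 1, -4, 0], -4) -> 3  [called from pack_ledger, line 9]
  pack_ledger([-3, 5, 1, -4, 0], -4) -> -2  [called from main, line 26]
  process_batch([-3, 5, 1, -4, 0]) -> -4  [called from main, line 28]
Log origin:
  1 — main, line 25
  2 — pack_ledger, line 8
  3 — split_margin, line 2
  4 — pack_ledger, line 10
  5 — main, line 27
  6 — process_batch, line 15
  7 — main, line 29
A correct fix: line 12: replace `+` with `*`.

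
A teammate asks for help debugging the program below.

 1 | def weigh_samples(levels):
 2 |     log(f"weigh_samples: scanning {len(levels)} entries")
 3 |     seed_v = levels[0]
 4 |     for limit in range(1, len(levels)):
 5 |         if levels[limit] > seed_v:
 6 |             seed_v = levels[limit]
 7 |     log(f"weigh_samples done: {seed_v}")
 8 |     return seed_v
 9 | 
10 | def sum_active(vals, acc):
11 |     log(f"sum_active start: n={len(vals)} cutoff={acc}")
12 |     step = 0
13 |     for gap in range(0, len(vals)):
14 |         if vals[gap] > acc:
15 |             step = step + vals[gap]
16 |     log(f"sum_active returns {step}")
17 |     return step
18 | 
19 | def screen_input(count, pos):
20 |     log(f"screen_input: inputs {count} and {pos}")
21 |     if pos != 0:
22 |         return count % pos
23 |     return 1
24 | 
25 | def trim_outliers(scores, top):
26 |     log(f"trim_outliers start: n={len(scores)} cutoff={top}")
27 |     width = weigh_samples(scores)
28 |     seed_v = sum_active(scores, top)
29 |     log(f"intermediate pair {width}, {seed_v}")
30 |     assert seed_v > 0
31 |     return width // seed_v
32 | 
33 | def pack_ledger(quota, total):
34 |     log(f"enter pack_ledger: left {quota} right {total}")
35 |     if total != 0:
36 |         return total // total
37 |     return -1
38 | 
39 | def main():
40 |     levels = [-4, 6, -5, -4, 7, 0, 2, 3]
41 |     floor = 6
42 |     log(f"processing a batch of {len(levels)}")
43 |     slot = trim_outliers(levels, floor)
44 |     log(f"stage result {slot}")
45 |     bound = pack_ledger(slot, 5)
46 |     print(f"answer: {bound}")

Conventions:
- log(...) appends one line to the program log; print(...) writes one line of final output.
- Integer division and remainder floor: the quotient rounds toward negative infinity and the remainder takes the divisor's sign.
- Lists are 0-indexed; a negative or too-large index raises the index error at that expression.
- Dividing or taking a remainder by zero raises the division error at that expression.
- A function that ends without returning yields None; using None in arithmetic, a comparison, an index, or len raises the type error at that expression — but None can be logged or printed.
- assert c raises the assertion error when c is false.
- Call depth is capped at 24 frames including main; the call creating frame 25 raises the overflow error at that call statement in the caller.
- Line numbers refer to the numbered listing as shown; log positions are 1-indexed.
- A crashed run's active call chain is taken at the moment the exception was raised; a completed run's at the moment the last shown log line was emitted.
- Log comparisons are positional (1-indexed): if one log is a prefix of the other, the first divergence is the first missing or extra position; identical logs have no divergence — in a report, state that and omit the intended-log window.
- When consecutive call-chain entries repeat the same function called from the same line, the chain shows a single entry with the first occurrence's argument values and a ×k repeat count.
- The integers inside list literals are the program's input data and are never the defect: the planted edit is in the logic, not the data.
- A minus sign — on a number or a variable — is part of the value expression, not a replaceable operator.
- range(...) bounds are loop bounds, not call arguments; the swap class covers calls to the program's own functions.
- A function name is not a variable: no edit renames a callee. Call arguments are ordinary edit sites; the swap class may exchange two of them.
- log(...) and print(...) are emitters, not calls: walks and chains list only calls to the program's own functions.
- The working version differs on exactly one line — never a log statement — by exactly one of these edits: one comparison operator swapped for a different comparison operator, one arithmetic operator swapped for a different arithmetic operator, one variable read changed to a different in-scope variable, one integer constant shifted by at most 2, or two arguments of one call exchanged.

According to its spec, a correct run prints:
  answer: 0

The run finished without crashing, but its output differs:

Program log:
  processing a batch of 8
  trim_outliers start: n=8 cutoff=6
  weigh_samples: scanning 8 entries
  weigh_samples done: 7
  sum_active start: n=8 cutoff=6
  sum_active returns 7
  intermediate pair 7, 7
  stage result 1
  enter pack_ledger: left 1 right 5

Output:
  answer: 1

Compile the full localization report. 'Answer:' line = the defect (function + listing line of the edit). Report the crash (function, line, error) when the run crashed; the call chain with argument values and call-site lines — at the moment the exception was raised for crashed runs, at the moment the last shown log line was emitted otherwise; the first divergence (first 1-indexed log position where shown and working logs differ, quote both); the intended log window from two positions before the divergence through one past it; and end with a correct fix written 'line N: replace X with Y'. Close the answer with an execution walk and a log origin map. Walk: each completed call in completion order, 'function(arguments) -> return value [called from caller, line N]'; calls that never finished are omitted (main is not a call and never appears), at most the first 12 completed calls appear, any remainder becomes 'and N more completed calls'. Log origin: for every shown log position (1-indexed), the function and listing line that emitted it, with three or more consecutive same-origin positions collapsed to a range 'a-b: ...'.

Answer: the defect is in pack_ledger at line 36.
The tell: No log line changed; the fault shows up purely in the output.
Call chain: main -> pack_ledger(1, 5) (called at line 45).
First divergence: none (the log streams are identical).
Execution walk:
  weigh_samples([-4, 6, -5, -4, 7, 0, 2, 3]) -> 7  [called from trim_outliers, line 27]
  sum_active([-4, 6, -5, -4, 7, 0, 2, 3], 6) -> 7  [called from trim_outliers, line 28]
  trim_outliers([-4, 6, -5, -4, 7, 0, 2, 3], 6) -> 1  [called from main, line 43]
  pack_ledger(1, 5) -> 1  [called from main, line 45]
Log line origins:
  1: from main, line 42
  2: from trim_outliers, line 26
  3: from weigh_samples, line 2
  4: from weigh_samples, line 7
  5: from sum_active, line 11
  6: from sum_active, line 16
  7: from trim_outliers, line 29
  8: from main, line 44
  9: from pack_ledger, line 34
A correct fix: line 36: replace `total // total` with `quota // total`.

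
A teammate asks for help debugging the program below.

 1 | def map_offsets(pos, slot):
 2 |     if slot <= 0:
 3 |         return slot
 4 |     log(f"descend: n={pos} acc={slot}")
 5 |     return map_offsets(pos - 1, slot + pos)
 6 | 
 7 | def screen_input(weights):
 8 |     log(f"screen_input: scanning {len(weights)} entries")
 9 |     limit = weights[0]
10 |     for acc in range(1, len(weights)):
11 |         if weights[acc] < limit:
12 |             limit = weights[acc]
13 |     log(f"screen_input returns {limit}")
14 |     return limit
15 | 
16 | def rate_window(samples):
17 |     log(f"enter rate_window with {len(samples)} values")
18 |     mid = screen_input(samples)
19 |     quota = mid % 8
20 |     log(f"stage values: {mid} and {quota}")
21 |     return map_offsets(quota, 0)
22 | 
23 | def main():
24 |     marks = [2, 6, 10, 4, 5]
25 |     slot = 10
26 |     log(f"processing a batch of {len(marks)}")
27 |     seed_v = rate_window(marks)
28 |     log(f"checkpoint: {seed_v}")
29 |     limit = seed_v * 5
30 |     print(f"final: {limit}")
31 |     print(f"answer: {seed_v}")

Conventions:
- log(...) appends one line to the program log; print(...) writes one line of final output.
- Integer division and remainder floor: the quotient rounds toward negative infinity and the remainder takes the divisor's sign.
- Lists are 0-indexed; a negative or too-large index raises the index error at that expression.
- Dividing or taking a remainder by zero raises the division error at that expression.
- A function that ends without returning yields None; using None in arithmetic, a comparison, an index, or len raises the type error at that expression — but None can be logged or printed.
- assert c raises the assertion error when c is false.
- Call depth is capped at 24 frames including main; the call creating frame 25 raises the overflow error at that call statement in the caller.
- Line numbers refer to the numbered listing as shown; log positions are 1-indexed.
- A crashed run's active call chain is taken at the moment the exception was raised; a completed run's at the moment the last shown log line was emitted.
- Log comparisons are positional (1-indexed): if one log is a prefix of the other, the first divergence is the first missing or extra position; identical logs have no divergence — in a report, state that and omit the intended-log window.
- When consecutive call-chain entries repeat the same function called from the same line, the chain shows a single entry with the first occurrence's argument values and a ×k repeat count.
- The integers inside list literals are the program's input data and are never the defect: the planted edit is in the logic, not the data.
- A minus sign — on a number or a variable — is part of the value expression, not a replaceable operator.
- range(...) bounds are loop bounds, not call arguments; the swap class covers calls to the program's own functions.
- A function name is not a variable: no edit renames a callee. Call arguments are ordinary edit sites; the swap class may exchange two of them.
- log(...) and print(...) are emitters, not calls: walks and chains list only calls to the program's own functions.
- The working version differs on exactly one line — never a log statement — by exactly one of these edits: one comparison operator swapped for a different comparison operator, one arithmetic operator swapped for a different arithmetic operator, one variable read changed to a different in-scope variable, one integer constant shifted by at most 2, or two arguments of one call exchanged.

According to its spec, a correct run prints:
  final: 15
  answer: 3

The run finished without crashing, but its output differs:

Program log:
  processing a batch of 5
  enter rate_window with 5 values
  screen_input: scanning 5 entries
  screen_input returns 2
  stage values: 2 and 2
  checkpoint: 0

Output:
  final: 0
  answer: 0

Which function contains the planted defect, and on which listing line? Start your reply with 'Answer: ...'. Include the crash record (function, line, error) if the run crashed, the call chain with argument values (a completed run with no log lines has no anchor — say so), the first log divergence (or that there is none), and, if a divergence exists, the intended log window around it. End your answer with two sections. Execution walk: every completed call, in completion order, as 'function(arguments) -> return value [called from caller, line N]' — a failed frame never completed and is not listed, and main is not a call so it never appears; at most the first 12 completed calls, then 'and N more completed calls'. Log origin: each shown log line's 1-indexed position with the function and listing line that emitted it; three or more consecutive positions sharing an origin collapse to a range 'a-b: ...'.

Answer: the defect is in map_offsets at line 2.
Key observation: Everything matches until log position 6, which reads 'checkpoint: 0' in place of 'descend: n=2 acc=0'.
Call chain: main.
First divergence: at position 6 the run shows 'checkpoint: 0' where the working version logs 'descend: n=2 acc=0'.
Intended log window:
  4: screen_input returns 2
  5: stage values: 2 and 2
  6: descend: n=2 acc=0
  7: descend: n=1 acc=2
Execution walk:
  screen_input([2, 6, 10, 4, 5]) -> 2  [called from rate_window, line 18]
  map_offsets(2, 0) -> 0  [called from rate_window, line 21]
  rate_window([2, 6, 10, 4, 5]) -> 0  [called from main, line 27]
Origin of each log line:
  1: emitted by main (line 26)
  2: emitted by rate_window (line 17)
  3: emitted by screen_input (line 8)
  4: emitted by screen_input (line 13)
  5: emitted by rate_window (line 20)
  6: emitted by main (line 28)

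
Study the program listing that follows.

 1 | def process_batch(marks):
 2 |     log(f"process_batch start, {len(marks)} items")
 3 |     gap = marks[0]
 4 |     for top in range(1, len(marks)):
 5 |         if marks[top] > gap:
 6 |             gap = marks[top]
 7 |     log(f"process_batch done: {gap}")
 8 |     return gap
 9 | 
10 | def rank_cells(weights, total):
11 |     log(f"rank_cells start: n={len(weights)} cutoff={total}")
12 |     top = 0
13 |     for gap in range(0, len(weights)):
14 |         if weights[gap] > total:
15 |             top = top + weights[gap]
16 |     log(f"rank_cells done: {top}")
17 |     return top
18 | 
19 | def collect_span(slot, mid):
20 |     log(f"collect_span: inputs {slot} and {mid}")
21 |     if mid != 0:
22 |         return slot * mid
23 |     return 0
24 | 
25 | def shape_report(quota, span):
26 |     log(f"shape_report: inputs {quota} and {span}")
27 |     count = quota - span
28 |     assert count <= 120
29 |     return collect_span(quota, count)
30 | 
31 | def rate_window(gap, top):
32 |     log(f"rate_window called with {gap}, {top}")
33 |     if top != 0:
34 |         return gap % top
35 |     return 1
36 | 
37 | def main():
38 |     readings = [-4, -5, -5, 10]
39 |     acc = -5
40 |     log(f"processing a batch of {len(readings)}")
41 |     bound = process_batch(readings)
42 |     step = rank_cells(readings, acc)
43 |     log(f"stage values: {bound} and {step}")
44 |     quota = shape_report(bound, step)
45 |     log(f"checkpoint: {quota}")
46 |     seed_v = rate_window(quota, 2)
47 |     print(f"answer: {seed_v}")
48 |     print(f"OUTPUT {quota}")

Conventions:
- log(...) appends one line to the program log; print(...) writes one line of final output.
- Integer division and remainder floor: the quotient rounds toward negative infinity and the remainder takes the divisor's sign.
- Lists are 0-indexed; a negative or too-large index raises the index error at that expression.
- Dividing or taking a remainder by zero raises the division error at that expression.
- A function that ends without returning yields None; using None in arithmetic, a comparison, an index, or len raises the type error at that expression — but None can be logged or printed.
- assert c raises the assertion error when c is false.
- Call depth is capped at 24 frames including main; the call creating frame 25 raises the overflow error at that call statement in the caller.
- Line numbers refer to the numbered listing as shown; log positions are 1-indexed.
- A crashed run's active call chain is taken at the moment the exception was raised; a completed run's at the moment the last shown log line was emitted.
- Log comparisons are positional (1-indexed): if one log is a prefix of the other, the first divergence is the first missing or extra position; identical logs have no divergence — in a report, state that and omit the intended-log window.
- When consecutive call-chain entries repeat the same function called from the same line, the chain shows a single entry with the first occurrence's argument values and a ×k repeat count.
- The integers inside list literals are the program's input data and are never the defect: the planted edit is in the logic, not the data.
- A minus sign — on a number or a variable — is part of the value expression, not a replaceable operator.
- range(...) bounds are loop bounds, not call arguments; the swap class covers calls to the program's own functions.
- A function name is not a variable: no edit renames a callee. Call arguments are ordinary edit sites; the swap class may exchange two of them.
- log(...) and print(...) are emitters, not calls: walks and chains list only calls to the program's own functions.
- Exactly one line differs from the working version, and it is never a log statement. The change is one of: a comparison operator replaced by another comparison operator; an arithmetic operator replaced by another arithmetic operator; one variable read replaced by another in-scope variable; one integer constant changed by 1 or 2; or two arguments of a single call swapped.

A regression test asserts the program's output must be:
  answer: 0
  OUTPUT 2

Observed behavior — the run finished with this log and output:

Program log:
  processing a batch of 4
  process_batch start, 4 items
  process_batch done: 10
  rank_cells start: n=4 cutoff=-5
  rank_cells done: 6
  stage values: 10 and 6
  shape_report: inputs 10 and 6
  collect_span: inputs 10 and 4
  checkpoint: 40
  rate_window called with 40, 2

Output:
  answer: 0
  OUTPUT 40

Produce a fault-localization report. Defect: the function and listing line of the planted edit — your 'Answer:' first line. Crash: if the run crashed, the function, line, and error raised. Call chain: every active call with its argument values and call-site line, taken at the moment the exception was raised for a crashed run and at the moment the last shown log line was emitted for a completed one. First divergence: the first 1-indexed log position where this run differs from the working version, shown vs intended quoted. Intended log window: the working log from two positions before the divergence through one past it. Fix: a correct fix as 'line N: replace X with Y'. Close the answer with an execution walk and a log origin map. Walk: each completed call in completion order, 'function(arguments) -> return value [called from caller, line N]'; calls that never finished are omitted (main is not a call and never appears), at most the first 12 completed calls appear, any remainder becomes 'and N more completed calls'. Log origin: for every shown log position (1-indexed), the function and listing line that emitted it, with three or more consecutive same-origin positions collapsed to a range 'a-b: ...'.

Answer: the defect is in collect_span at line 22.
Key observation: Everything matches until log position 9, which reads 'checkpoint: 40' in place of 'checkpoint: 2'.
Call chain: main -> rate_window(40, 2) (called at line 46).
First divergence: at position 9 the run shows 'checkpoint: 40' where the working version logs 'checkpoint: 2'.
Intended log window:
  7: shape_report: inputs 10 and 6
  8: collect_span: inputs 10 and 4
  9: checkpoint: 2
  10: rate_window called with 2, 2
Execution walk:
  process_batch([-4, -5, -5, 10]) -> 10  [called from main, line 41]
  rank_cells([-4, -5, -5, 10], -5) -> 6  [called from main, line 42]
  collect_span(10, 4) -> 40  [called from shape_report, line 29]
  shape_report(10, 6) -> 40  [called from main, line 44]
  rate_window(40, 2) -> 0  [called from main, line 46]
Log origin:
  1: emitted by main (line 40)
  2: emitted by process_batch (line 2)
  3: emitted by process_batch (line 7)
  4: emitted by rank_cells (line 11)
  5: emitted by rank_cells (line 16)
  6: emitted by main (line 43)
  7: emitted by shape_report (line 26)
  8: emitted by collect_span (line 20)
  9: emitted by main (line 45)
  10: emitted by rate_window (line 32)
A correct fix: line 22: replace `*` with `%`.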